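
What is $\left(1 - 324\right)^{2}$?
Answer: $104329$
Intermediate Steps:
$\left(1 - 324\right)^{2} = \left(-323\right)^{2} = 104329$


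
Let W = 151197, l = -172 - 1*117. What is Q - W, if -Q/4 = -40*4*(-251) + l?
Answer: -310681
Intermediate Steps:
l = -289 (l = -172 - 117 = -289)
Q = -159484 (Q = -4*(-40*4*(-251) - 289) = -4*(-160*(-251) - 289) = -4*(40160 - 289) = -4*39871 = -159484)
Q - W = -159484 - 1*151197 = -159484 - 151197 = -310681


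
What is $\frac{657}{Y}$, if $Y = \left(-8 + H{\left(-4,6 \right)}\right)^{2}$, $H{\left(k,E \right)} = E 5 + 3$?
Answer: $\frac{657}{625} \approx 1.0512$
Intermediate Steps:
$H{\left(k,E \right)} = 3 + 5 E$ ($H{\left(k,E \right)} = 5 E + 3 = 3 + 5 E$)
$Y = 625$ ($Y = \left(-8 + \left(3 + 5 \cdot 6\right)\right)^{2} = \left(-8 + \left(3 + 30\right)\right)^{2} = \left(-8 + 33\right)^{2} = 25^{2} = 625$)
$\frac{657}{Y} = \frac{657}{625}$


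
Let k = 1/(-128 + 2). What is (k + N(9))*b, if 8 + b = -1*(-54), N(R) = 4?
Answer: 11569/63 ≈ 183.64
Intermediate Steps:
b = 46 (b = -8 - 1*(-54) = -8 + 54 = 46)
k = -1/126 (k = 1/(-126) = -1/126 ≈ -0.0079365)
(k + N(9))*b = (-1/126 + 4)*46 = (503/126)*46 = 11569/63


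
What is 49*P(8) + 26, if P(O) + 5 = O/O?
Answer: -170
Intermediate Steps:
P(O) = -4 (P(O) = -5 + O/O = -5 + 1 = -4)
49*P(8) + 26 = 49*(-4) + 26 = -196 + 26 = -170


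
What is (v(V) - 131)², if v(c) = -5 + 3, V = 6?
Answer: 17689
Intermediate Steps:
v(c) = -2
(v(V) - 131)² = (-2 - 131)² = (-133)² = 17689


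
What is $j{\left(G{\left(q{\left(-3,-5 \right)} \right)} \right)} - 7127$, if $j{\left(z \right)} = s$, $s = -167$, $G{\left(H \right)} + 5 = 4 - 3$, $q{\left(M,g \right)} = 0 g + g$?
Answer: $-7294$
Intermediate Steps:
$q{\left(M,g \right)} = g$ ($q{\left(M,g \right)} = 0 + g = g$)
$G{\left(H \right)} = -4$ ($G{\left(H \right)} = -5 + \left(4 - 3\right) = -5 + 1 = -4$)
$j{\left(z \right)} = -167$
$j{\left(G{\left(q{\left(-3,-5 \right)} \right)} \right)} - 7127 = -167 - 7127 = -7294$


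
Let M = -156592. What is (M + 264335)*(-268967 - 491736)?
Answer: -81960423329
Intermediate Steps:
(M + 264335)*(-268967 - 491736) = (-156592 + 264335)*(-268967 - 491736) = 107743*(-760703) = -81960423329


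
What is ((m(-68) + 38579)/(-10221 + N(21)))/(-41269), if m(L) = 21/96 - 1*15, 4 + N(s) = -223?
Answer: 1234055/13797712384 ≈ 8.9439e-5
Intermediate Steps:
N(s) = -227 (N(s) = -4 - 223 = -227)
m(L) = -473/32 (m(L) = 21*(1/96) - 15 = 7/32 - 15 = -473/32)
((m(-68) + 38579)/(-10221 + N(21)))/(-41269) = ((-473/32 + 38579)/(-10221 - 227))/(-41269) = ((1234055/32)/(-10448))*(-1/41269) = ((1234055/32)*(-1/10448))*(-1/41269) = -1234055/334336*(-1/41269) = 1234055/13797712384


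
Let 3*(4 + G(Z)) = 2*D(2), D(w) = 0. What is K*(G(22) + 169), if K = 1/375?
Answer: 11/25 ≈ 0.44000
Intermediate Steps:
K = 1/375 ≈ 0.0026667
G(Z) = -4 (G(Z) = -4 + (2*0)/3 = -4 + (1/3)*0 = -4 + 0 = -4)
K*(G(22) + 169) = (-4 + 169)/375 = (1/375)*165 = 11/25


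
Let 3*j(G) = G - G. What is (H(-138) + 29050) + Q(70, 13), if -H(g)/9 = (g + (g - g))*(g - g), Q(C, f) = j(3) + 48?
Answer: 29098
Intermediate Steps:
j(G) = 0 (j(G) = (G - G)/3 = (⅓)*0 = 0)
Q(C, f) = 48 (Q(C, f) = 0 + 48 = 48)
H(g) = 0 (H(g) = -9*(g + (g - g))*(g - g) = -9*(g + 0)*0 = -9*g*0 = -9*0 = 0)
(H(-138) + 29050) + Q(70, 13) = (0 + 29050) + 48 = 29050 + 48 = 29098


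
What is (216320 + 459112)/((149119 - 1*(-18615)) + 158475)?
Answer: 675432/326209 ≈ 2.0705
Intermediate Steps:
(216320 + 459112)/((149119 - 1*(-18615)) + 158475) = 675432/((149119 + 18615) + 158475) = 675432/(167734 + 158475) = 675432/326209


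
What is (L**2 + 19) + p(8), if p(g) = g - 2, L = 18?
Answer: 349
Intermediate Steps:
p(g) = -2 + g
(L**2 + 19) + p(8) = (18**2 + 19) + (-2 + 8) = (324 + 19) + 6 = 343 + 6 = 349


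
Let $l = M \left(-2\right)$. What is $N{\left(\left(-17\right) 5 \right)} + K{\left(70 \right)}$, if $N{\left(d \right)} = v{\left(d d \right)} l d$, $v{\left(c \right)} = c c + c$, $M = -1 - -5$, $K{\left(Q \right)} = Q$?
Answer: $35501338070$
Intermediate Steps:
$M = 4$ ($M = -1 + 5 = 4$)
$v{\left(c \right)} = c + c^{2}$ ($v{\left(c \right)} = c^{2} + c = c + c^{2}$)
$l = -8$ ($l = 4 \left(-2\right) = -8$)
$N{\left(d \right)} = - 8 d^{3} \left(1 + d^{2}\right)$ ($N{\left(d \right)} = d d \left(1 + d d\right) \left(-8\right) d = d^{2} \left(1 + d^{2}\right) \left(-8\right) d = - 8 d^{2} \left(1 + d^{2}\right) d = - 8 d^{3} \left(1 + d^{2}\right)$)
$N{\left(\left(-17\right) 5 \right)} + K{\left(70 \right)} = 8 \left(\left(-17\right) 5\right)^{3} \left(-1 - \left(\left(-17\right) 5\right)^{2}\right) + 70 = 8 \left(-85\right)^{3} \left(-1 - \left(-85\right)^{2}\right) + 70 = 8 \left(-614125\right) \left(-1 - 7225\right) + 70 = 8 \left(-614125\right) \left(-7226\right) + 70 = 35501338000 + 70 = 35501338070$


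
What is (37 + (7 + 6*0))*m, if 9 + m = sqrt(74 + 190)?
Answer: -396 + 88*sqrt(66) ≈ 318.92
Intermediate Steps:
m = -9 + 2*sqrt(66) (m = -9 + sqrt(74 + 190) = -9 + sqrt(264) = -9 + 2*sqrt(66) ≈ 7.2481)
(37 + (7 + 6*0))*m = (37 + (7 + 6*0))*(-9 + 2*sqrt(66)) = (37 + (7 + 0))*(-9 + 2*sqrt(66)) = (37 + 7)*(-9 + 2*sqrt(66)) = 44*(-9 + 2*sqrt(66)) = -396 + 88*sqrt(66)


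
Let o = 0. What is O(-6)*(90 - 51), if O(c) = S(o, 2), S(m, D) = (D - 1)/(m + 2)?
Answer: 39/2 ≈ 19.500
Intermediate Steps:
S(m, D) = (-1 + D)/(2 + m)
O(c) = ½ (O(c) = (-1 + 2)/(2 + 0) = 1/2 = (½)*1 = ½)
O(-6)*(90 - 51) = (90 - 51)/2 = (½)*39 = 39/2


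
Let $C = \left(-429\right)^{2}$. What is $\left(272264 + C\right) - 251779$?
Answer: $204526$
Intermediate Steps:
$C = 184041$
$\left(272264 + C\right) - 251779 = \left(272264 + 184041\right) - 251779 = 456305 - 251779 = 204526$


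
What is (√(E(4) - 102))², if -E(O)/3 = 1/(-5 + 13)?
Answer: -819/8 ≈ -102.38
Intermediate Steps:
E(O) = -3/8 (E(O) = -3/(-5 + 13) = -3/8)
(√(E(4) - 102))² = (√(-3/8 - 102))² = (√(-819/8))² = (3*I*√182/4)² = -819/8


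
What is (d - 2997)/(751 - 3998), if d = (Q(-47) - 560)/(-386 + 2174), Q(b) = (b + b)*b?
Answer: 892463/967606 ≈ 0.92234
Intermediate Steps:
Q(b) = 2*b**2 (Q(b) = (2*b)*b = 2*b**2)
d = 643/298 (d = (2*(-47)**2 - 560)/(-386 + 2174) = (2*2209 - 560)/1788 = (4418 - 560)*(1/1788) = 3858*(1/1788) = 643/298 ≈ 2.1577)
(d - 2997)/(751 - 3998) = (643/298 - 2997)/(751 - 3998) = -892463/298/(-3247) = -892463/298*(-1/3247) = 892463/967606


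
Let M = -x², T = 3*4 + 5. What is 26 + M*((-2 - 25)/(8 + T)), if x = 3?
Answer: 893/25 ≈ 35.720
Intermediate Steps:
T = 17 (T = 12 + 5 = 17)
M = -9 (M = -1*3² = -1*9 = -9)
26 + M*((-2 - 25)/(8 + T)) = 26 - 9*(-2 - 25)/(8 + 17) = 26 - (-243)/25 = 26 - 9*(-27/25) = 26 + 243/25 = 893/25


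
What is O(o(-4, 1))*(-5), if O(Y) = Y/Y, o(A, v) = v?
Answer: -5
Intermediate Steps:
O(Y) = 1
O(o(-4, 1))*(-5) = 1*(-5) = -5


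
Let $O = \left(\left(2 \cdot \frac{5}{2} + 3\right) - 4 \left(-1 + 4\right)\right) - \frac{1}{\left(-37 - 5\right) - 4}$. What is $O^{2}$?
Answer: $\frac{33489}{2116} \approx 15.827$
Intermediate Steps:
$O = - \frac{183}{46}$ ($O = \left(\left(2 \cdot 5 \cdot \frac{1}{2} + 3\right) - 12\right) - \frac{1}{-42 - 4} = \left(\left(2 \cdot \frac{5}{2} + 3\right) - 12\right) - \frac{1}{-46} = \left(\left(5 + 3\right) - 12\right) - - \frac{1}{46} = \left(8 - 12\right) + \frac{1}{46} = -4 + \frac{1}{46} = - \frac{183}{46} \approx -3.9783$)
$O^{2} = \left(- \frac{183}{46}\right)^{2} = \frac{33489}{2116}$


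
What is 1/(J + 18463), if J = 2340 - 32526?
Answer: -1/11723 ≈ -8.5302e-5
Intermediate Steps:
J = -30186
1/(J + 18463) = 1/(-30186 + 18463) = 1/(-11723) = -1/11723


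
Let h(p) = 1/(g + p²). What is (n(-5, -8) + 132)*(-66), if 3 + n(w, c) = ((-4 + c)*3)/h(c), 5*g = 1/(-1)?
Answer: 715374/5 ≈ 1.4307e+5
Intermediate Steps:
g = -⅕ (g = (⅕)/(-1) = (⅕)*(-1) = -⅕ ≈ -0.20000)
h(p) = 1/(-⅕ + p²)
n(w, c) = -3 + (-12 + 3*c)*(-⅕ + c²) (n(w, c) = -3 + ((-4 + c)*3)/((5/(-1 + 5*c²))) = -3 + (-12 + 3*c)*(-⅕ + c²))
(n(-5, -8) + 132)*(-66) = ((-3 + 3*(-1 + 5*(-8)²)*(-4 - 8)/5) + 132)*(-66) = ((-3 + (⅗)*(-1 + 5*64)*(-12)) + 132)*(-66) = ((-3 + (⅗)*(-1 + 320)*(-12)) + 132)*(-66) = ((-3 + (⅗)*319*(-12)) + 132)*(-66) = ((-3 - 11484/5) + 132)*(-66) = (-11499/5 + 132)*(-66) = -10839/5*(-66) = 715374/5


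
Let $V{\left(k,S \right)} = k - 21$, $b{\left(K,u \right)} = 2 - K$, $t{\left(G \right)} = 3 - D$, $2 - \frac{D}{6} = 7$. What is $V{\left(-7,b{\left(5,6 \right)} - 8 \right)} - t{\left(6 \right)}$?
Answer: $-61$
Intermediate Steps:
$D = -30$ ($D = 12 - 42 = -30$)
$t{\left(G \right)} = 33$ ($t{\left(G \right)} = 3 - -30 = 3 + 30 = 33$)
$V{\left(k,S \right)} = -21 + k$
$V{\left(-7,b{\left(5,6 \right)} - 8 \right)} - t{\left(6 \right)} = \left(-21 - 7\right) - 33 = -28 - 33 = -61$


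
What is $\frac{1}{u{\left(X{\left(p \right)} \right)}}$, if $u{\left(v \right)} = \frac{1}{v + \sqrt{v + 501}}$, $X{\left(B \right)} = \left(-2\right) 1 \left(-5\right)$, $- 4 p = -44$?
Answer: $10 + \sqrt{511} \approx 32.605$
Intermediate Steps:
$p = 11$ ($p = \left(- \frac{1}{4}\right) \left(-44\right) = 11$)
$X{\left(B \right)} = 10$ ($X{\left(B \right)} = \left(-2\right) \left(-5\right) = 10$)
$u{\left(v \right)} = \frac{1}{v + \sqrt{501 + v}}$
$\frac{1}{u{\left(X{\left(p \right)} \right)}} = \frac{1}{\frac{1}{10 + \sqrt{501 + 10}}} = \frac{1}{\frac{1}{10 + \sqrt{511}}} = 10 + \sqrt{511}$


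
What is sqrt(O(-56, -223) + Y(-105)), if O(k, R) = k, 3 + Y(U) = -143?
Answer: I*sqrt(202) ≈ 14.213*I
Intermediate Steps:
Y(U) = -146 (Y(U) = -3 - 143 = -146)
sqrt(O(-56, -223) + Y(-105)) = sqrt(-56 - 146) = sqrt(-202) = I*sqrt(202)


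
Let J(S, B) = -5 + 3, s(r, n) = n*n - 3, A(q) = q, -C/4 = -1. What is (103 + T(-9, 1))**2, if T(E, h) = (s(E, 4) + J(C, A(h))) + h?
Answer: 13225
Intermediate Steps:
C = 4 (C = -4*(-1) = 4)
s(r, n) = -3 + n**2 (s(r, n) = n**2 - 3 = -3 + n**2)
J(S, B) = -2
T(E, h) = 11 + h (T(E, h) = ((-3 + 4**2) - 2) + h = ((-3 + 16) - 2) + h = (13 - 2) + h = 11 + h)
(103 + T(-9, 1))**2 = (103 + (11 + 1))**2 = (103 + 12)**2 = 115**2 = 13225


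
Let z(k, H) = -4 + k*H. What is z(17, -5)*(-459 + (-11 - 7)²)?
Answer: 12015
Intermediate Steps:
z(k, H) = -4 + H*k
z(17, -5)*(-459 + (-11 - 7)²) = (-4 - 5*17)*(-459 + (-11 - 7)²) = (-4 - 85)*(-459 + (-18)²) = -89*(-459 + 324) = -89*(-135) = 12015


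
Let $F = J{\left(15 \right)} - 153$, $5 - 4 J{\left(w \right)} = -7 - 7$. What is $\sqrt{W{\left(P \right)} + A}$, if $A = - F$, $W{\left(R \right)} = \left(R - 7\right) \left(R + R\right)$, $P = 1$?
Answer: $\frac{\sqrt{545}}{2} \approx 11.673$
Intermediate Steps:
$J{\left(w \right)} = \frac{19}{4}$ ($J{\left(w \right)} = \frac{5}{4} - \frac{-7 - 7}{4} = \frac{5}{4} - - \frac{7}{2} = \frac{5}{4} + \frac{7}{2} = \frac{19}{4}$)
$F = - \frac{593}{4}$ ($F = \frac{19}{4} - 153 = - \frac{593}{4} \approx -148.25$)
$W{\left(R \right)} = 2 R \left(-7 + R\right)$ ($W{\left(R \right)} = \left(-7 + R\right) 2 R = 2 R \left(-7 + R\right)$)
$A = \frac{593}{4}$ ($A = \left(-1\right) \left(- \frac{593}{4}\right) = \frac{593}{4} \approx 148.25$)
$\sqrt{W{\left(P \right)} + A} = \sqrt{2 \cdot 1 \left(-7 + 1\right) + \frac{593}{4}} = \sqrt{2 \cdot 1 \left(-6\right) + \frac{593}{4}} = \sqrt{-12 + \frac{593}{4}} = \sqrt{\frac{545}{4}} = \frac{\sqrt{545}}{2}$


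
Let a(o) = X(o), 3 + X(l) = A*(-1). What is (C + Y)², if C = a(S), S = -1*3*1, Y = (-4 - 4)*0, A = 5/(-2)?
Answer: ¼ ≈ 0.25000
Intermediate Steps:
A = -5/2 (A = 5*(-½) = -5/2 ≈ -2.5000)
X(l) = -½ (X(l) = -3 - 5/2*(-1) = -3 + 5/2 = -½)
Y = 0 (Y = -8*0 = 0)
S = -3 (S = -3*1 = -3)
a(o) = -½
C = -½ ≈ -0.50000
(C + Y)² = (-½ + 0)² = (-½)² = ¼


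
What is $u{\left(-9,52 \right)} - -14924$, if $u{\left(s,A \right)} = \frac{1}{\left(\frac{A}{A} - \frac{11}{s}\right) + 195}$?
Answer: $\frac{26490109}{1775} \approx 14924.0$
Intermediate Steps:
$u{\left(s,A \right)} = \frac{1}{196 - \frac{11}{s}}$ ($u{\left(s,A \right)} = \frac{1}{\left(1 - \frac{11}{s}\right) + 195} = \frac{1}{196 - \frac{11}{s}}$)
$u{\left(-9,52 \right)} - -14924 = - \frac{9}{-11 + 196 \left(-9\right)} - -14924 = - \frac{9}{-11 - 1764} + 14924 = - \frac{9}{-1775} + 14924 = \left(-9\right) \left(- \frac{1}{1775}\right) + 14924 = \frac{9}{1775} + 14924 = \frac{26490109}{1775}$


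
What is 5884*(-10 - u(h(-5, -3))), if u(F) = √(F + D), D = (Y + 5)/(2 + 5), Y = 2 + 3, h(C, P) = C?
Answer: -58840 - 29420*I*√7/7 ≈ -58840.0 - 11120.0*I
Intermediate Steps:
Y = 5
D = 10/7 (D = (5 + 5)/(2 + 5) = 10/7 ≈ 1.4286)
u(F) = √(10/7 + F) (u(F) = √(F + 10/7) = √(10/7 + F))
5884*(-10 - u(h(-5, -3))) = 5884*(-10 - √(70 + 49*(-5))/7) = 5884*(-10 - √(70 - 245)/7) = 5884*(-10 - √(-175)/7) = 5884*(-10 - 5*I*√7/7) = -58840 - 29420*I*√7/7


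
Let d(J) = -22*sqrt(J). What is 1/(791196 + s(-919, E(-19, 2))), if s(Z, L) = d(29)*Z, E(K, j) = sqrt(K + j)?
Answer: 197799/153534213055 - 10109*sqrt(29)/307068426110 ≈ 1.1110e-6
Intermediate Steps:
s(Z, L) = -22*Z*sqrt(29) (s(Z, L) = (-22*sqrt(29))*Z = -22*Z*sqrt(29))
1/(791196 + s(-919, E(-19, 2))) = 1/(791196 - 22*(-919)*sqrt(29)) = 1/(791196 + 20218*sqrt(29))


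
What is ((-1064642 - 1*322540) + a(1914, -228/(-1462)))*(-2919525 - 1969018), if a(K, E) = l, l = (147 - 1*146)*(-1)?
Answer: 6781303744369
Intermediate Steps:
l = -1 (l = (147 - 146)*(-1) = 1*(-1) = -1)
a(K, E) = -1
((-1064642 - 1*322540) + a(1914, -228/(-1462)))*(-2919525 - 1969018) = ((-1064642 - 1*322540) - 1)*(-2919525 - 1969018) = ((-1064642 - 322540) - 1)*(-4888543) = (-1387182 - 1)*(-4888543) = -1387183*(-4888543) = 6781303744369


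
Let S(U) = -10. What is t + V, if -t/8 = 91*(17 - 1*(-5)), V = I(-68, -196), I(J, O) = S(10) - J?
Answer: -15958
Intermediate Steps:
I(J, O) = -10 - J
V = 58 (V = -10 - 1*(-68) = -10 + 68 = 58)
t = -16016 (t = -728*(17 - 1*(-5)) = -728*(17 + 5) = -728*22 = -8*2002 = -16016)
t + V = -16016 + 58 = -15958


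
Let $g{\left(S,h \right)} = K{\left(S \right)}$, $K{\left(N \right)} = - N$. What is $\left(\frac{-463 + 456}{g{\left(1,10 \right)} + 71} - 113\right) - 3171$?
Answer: $- \frac{32841}{10} \approx -3284.1$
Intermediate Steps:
$g{\left(S,h \right)} = - S$
$\left(\frac{-463 + 456}{g{\left(1,10 \right)} + 71} - 113\right) - 3171 = \left(\frac{-463 + 456}{\left(-1\right) 1 + 71} - 113\right) - 3171 = \left(- \frac{7}{-1 + 71} - 113\right) - 3171 = \left(- \frac{7}{70} - 113\right) - 3171 = \left(\left(-7\right) \frac{1}{70} - 113\right) - 3171 = \left(- \frac{1}{10} - 113\right) - 3171 = - \frac{1131}{10} - 3171 = - \frac{32841}{10}$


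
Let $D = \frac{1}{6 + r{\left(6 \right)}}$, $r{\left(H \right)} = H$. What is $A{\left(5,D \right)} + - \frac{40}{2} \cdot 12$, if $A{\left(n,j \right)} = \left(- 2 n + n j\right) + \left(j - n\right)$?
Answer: $- \frac{509}{2} \approx -254.5$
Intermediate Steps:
$D = \frac{1}{12}$ ($D = \frac{1}{6 + 6} = \frac{1}{12} \approx 0.083333$)
$A{\left(n,j \right)} = j - 3 n + j n$ ($A{\left(n,j \right)} = \left(- 2 n + j n\right) + \left(j - n\right) = j - 3 n + j n$)
$A{\left(5,D \right)} + - \frac{40}{2} \cdot 12 = \left(\frac{1}{12} - 15 + \frac{1}{12} \cdot 5\right) + - \frac{40}{2} \cdot 12 = \left(\frac{1}{12} - 15 + \frac{5}{12}\right) + \left(-40\right) \frac{1}{2} \cdot 12 = - \frac{29}{2} - 240 = - \frac{509}{2}$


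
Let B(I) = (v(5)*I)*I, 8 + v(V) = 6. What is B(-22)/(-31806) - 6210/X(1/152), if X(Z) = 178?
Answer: -49335739/1415367 ≈ -34.857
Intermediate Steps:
v(V) = -2 (v(V) = -8 + 6 = -2)
B(I) = -2*I**2 (B(I) = (-2*I)*I = -2*I**2)
B(-22)/(-31806) - 6210/X(1/152) = -2*(-22)**2/(-31806) - 6210/178 = -2*484*(-1/31806) - 6210*1/178 = -968*(-1/31806) - 3105/89 = 484/15903 - 3105/89 = -49335739/1415367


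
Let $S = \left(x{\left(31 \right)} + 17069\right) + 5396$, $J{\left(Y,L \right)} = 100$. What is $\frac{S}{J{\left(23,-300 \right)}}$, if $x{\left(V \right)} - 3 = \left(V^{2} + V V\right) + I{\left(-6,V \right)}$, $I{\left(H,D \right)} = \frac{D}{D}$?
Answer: $\frac{24391}{100} \approx 243.91$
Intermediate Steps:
$I{\left(H,D \right)} = 1$
$x{\left(V \right)} = 4 + 2 V^{2}$ ($x{\left(V \right)} = 3 + \left(\left(V^{2} + V V\right) + 1\right) = 3 + \left(\left(V^{2} + V^{2}\right) + 1\right) = 3 + \left(2 V^{2} + 1\right) = 3 + \left(1 + 2 V^{2}\right) = 4 + 2 V^{2}$)
$S = 24391$ ($S = \left(\left(4 + 2 \cdot 31^{2}\right) + 17069\right) + 5396 = \left(\left(4 + 2 \cdot 961\right) + 17069\right) + 5396 = \left(\left(4 + 1922\right) + 17069\right) + 5396 = \left(1926 + 17069\right) + 5396 = 18995 + 5396 = 24391$)
$\frac{S}{J{\left(23,-300 \right)}} = \frac{24391}{100}$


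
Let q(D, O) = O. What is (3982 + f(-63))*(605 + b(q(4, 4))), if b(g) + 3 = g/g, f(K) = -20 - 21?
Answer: 2376423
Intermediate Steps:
f(K) = -41
b(g) = -2 (b(g) = -3 + g/g = -3 + 1 = -2)
(3982 + f(-63))*(605 + b(q(4, 4))) = (3982 - 41)*(605 - 2) = 3941*603 = 2376423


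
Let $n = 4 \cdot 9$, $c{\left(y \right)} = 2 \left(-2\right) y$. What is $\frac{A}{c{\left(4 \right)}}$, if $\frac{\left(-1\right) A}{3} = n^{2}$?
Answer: $243$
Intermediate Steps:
$c{\left(y \right)} = - 4 y$
$n = 36$
$A = -3888$ ($A = - 3 \cdot 36^{2} = \left(-3\right) 1296 = -3888$)
$\frac{A}{c{\left(4 \right)}} = - \frac{3888}{\left(-4\right) 4} = - \frac{3888}{-16} = \left(-3888\right) \left(- \frac{1}{16}\right) = 243$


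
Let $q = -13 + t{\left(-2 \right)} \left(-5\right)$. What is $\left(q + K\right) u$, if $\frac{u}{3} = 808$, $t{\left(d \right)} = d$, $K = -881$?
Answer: $-2142816$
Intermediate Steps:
$q = -3$ ($q = -13 - -10 = -13 + 10 = -3$)
$u = 2424$ ($u = 3 \cdot 808 = 2424$)
$\left(q + K\right) u = \left(-3 - 881\right) 2424 = \left(-884\right) 2424 = -2142816$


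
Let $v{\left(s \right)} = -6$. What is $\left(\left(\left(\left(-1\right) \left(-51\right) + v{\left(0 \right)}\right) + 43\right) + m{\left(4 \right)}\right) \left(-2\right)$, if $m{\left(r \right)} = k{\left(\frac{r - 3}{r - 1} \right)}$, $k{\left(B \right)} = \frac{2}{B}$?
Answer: $-188$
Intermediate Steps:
$m{\left(r \right)} = \frac{2 \left(-1 + r\right)}{-3 + r}$ ($m{\left(r \right)} = \frac{2}{\left(r - 3\right) \frac{1}{r - 1}} = \frac{2}{\left(-3 + r\right) \frac{1}{-1 + r}} = \frac{2}{\frac{1}{-1 + r} \left(-3 + r\right)} = 2 \frac{-1 + r}{-3 + r} = \frac{2 \left(-1 + r\right)}{-3 + r}$)
$\left(\left(\left(\left(-1\right) \left(-51\right) + v{\left(0 \right)}\right) + 43\right) + m{\left(4 \right)}\right) \left(-2\right) = \left(\left(\left(\left(-1\right) \left(-51\right) - 6\right) + 43\right) + \frac{2 \left(-1 + 4\right)}{-3 + 4}\right) \left(-2\right) = \left(\left(\left(51 - 6\right) + 43\right) + 2 \cdot 1^{-1} \cdot 3\right) \left(-2\right) = \left(\left(45 + 43\right) + 2 \cdot 1 \cdot 3\right) \left(-2\right) = \left(88 + 6\right) \left(-2\right) = 94 \left(-2\right) = -188$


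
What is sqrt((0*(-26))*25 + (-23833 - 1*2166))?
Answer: I*sqrt(25999) ≈ 161.24*I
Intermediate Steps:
sqrt((0*(-26))*25 + (-23833 - 1*2166)) = sqrt(0*25 + (-23833 - 2166)) = sqrt(0 - 25999) = sqrt(-25999) = I*sqrt(25999)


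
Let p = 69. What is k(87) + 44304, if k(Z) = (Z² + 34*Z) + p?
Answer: 54900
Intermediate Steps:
k(Z) = 69 + Z² + 34*Z (k(Z) = (Z² + 34*Z) + 69 = 69 + Z² + 34*Z)
k(87) + 44304 = (69 + 87² + 34*87) + 44304 = (69 + 7569 + 2958) + 44304 = 10596 + 44304 = 54900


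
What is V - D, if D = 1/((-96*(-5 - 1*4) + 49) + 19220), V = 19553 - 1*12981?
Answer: 132314075/20133 ≈ 6572.0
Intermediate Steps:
V = 6572 (V = 19553 - 12981 = 6572)
D = 1/20133 (D = 1/((-96*(-5 - 4) + 49) + 19220) = 1/((-96*(-9) + 49) + 19220) = 1/((864 + 49) + 19220) = 1/(913 + 19220) = 1/20133 ≈ 4.9670e-5)
V - D = 6572 - 1*1/20133 = 6572 - 1/20133 = 132314075/20133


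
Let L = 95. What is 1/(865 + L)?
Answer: 1/960 ≈ 0.0010417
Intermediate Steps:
1/(865 + L) = 1/(865 + 95) = 1/960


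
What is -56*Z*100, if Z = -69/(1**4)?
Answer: 386400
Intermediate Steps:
Z = -69 (Z = -69/1 = -69*1 = -69)
-56*Z*100 = -56*(-69)*100 = 3864*100 = 386400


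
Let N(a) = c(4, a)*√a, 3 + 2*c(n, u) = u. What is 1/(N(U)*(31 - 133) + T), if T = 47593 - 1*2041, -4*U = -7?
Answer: 971776/44266188627 - 680*√7/44266188627 ≈ 2.1912e-5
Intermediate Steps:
U = 7/4 (U = -¼*(-7) = 7/4 ≈ 1.7500)
c(n, u) = -3/2 + u/2
N(a) = √a*(-3/2 + a/2) (N(a) = (-3/2 + a/2)*√a = √a*(-3/2 + a/2))
T = 45552 (T = 47593 - 2041 = 45552)
1/(N(U)*(31 - 133) + T) = 1/((√(7/4)*(-3 + 7/4)/2)*(31 - 133) + 45552) = 1/(((½)*(√7/2)*(-5/4))*(-102) + 45552) = 1/(-5*√7/16*(-102) + 45552) = 1/(255*√7/8 + 45552) = 1/(45552 + 255*√7/8)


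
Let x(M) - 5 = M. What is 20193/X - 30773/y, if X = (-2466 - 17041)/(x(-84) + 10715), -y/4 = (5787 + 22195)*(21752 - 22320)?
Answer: -13654200390754703/1240159553728 ≈ -11010.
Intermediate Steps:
x(M) = 5 + M
y = 63575104 (y = -4*(5787 + 22195)*(21752 - 22320) = -111928*(-568) = -4*(-15893776) = 63575104)
X = -19507/10636 (X = (-2466 - 17041)/((5 - 84) + 10715) = -19507/(-79 + 10715) = -19507/10636 ≈ -1.8341)
20193/X - 30773/y = 20193/(-19507/10636) - 30773/63575104 = 20193*(-10636/19507) - 30773*1/63575104 = -214772748/19507 - 30773/63575104 = -13654200390754703/1240159553728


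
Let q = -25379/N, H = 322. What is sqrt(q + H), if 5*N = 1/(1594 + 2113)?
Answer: I*sqrt(470399443) ≈ 21689.0*I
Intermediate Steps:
N = 1/18535 (N = 1/(5*(1594 + 2113)) = (1/5)/3707 = (1/5)*(1/3707) = 1/18535 ≈ 5.3952e-5)
q = -470399765 (q = -25379/1/18535 = -25379*18535 = -470399765)
sqrt(q + H) = sqrt(-470399765 + 322) = sqrt(-470399443) = I*sqrt(470399443)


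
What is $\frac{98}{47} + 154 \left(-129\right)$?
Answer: $- \frac{933604}{47} \approx -19864.0$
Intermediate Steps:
$\frac{98}{47} + 154 \left(-129\right) = 98 \cdot \frac{1}{47} - 19866 = \frac{98}{47} - 19866 = - \frac{933604}{47}$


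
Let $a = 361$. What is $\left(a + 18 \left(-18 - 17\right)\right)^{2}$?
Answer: $72361$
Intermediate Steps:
$\left(a + 18 \left(-18 - 17\right)\right)^{2} = \left(361 + 18 \left(-18 - 17\right)\right)^{2} = \left(361 + 18 \left(-35\right)\right)^{2} = \left(361 - 630\right)^{2} = \left(-269\right)^{2} = 72361$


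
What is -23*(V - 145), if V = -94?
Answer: 5497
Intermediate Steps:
-23*(V - 145) = -23*(-94 - 145) = -23*(-239) = 5497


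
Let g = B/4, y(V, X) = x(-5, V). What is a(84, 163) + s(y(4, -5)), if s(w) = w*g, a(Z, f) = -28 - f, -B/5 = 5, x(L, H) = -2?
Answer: -357/2 ≈ -178.50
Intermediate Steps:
y(V, X) = -2
B = -25 (B = -5*5 = -25)
g = -25/4 ≈ -6.2500
s(w) = -25*w/4 (s(w) = w*(-25/4) = -25*w/4)
a(84, 163) + s(y(4, -5)) = (-28 - 1*163) - 25/4*(-2) = (-28 - 163) + 25/2 = -191 + 25/2 = -357/2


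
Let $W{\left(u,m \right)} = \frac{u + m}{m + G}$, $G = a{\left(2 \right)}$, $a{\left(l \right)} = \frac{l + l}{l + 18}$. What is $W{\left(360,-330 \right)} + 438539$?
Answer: $\frac{723150661}{1649} \approx 4.3854 \cdot 10^{5}$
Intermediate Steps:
$a{\left(l \right)} = \frac{2 l}{18 + l}$
$G = \frac{1}{5}$ ($G = 2 \cdot 2 \frac{1}{18 + 2} = 2 \cdot 2 \cdot \frac{1}{20} = \frac{1}{5} \approx 0.2$)
$W{\left(u,m \right)} = \frac{m + u}{\frac{1}{5} + m}$ ($W{\left(u,m \right)} = \frac{u + m}{m + \frac{1}{5}} = \frac{m + u}{\frac{1}{5} + m}$)
$W{\left(360,-330 \right)} + 438539 = \frac{5 \left(-330 + 360\right)}{1 + 5 \left(-330\right)} + 438539 = 5 \frac{1}{1 - 1650} \cdot 30 + 438539 = 5 \frac{1}{-1649} \cdot 30 + 438539 = 5 \left(- \frac{1}{1649}\right) 30 + 438539 = - \frac{150}{1649} + 438539 = \frac{723150661}{1649}$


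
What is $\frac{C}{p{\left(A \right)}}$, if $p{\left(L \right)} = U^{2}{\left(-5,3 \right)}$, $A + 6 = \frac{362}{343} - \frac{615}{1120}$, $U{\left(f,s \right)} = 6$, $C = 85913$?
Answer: $\frac{85913}{36} \approx 2386.5$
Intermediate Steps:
$A = - \frac{60299}{10976}$ ($A = -6 + \left(\frac{362}{343} - \frac{615}{1120}\right) = -6 + \left(362 \cdot \frac{1}{343} - \frac{123}{224}\right) = -6 + \left(\frac{362}{343} - \frac{123}{224}\right) = -6 + \frac{5557}{10976} = - \frac{60299}{10976} \approx -5.4937$)
$p{\left(L \right)} = 36$ ($p{\left(L \right)} = 6^{2} = 36$)
$\frac{C}{p{\left(A \right)}} = \frac{85913}{36}$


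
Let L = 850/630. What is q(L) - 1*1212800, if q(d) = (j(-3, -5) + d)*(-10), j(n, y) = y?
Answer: -76404100/63 ≈ -1.2128e+6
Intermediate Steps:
L = 85/63 (L = 850*(1/630) = 85/63 ≈ 1.3492)
q(d) = 50 - 10*d (q(d) = (-5 + d)*(-10) = 50 - 10*d)
q(L) - 1*1212800 = (50 - 10*85/63) - 1*1212800 = (50 - 850/63) - 1212800 = 2300/63 - 1212800 = -76404100/63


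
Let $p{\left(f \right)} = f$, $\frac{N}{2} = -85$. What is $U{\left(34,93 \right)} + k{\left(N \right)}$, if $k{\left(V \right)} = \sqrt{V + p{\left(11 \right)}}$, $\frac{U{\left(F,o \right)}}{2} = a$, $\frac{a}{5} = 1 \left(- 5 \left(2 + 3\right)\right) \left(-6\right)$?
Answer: $1500 + i \sqrt{159} \approx 1500.0 + 12.61 i$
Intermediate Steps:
$N = -170$ ($N = 2 \left(-85\right) = -170$)
$a = 750$ ($a = 5 \cdot 1 \left(- 5 \left(2 + 3\right)\right) \left(-6\right) = 5 \cdot 1 \left(\left(-5\right) 5\right) \left(-6\right) = 5 \cdot 1 \left(-25\right) \left(-6\right) = 5 \left(\left(-25\right) \left(-6\right)\right) = 5 \cdot 150 = 750$)
$U{\left(F,o \right)} = 1500$ ($U{\left(F,o \right)} = 2 \cdot 750 = 1500$)
$k{\left(V \right)} = \sqrt{11 + V}$ ($k{\left(V \right)} = \sqrt{V + 11} = \sqrt{11 + V}$)
$U{\left(34,93 \right)} + k{\left(N \right)} = 1500 + \sqrt{11 - 170} = 1500 + \sqrt{-159} = 1500 + i \sqrt{159}$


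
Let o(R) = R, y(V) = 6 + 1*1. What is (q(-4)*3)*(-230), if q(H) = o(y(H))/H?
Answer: 2415/2 ≈ 1207.5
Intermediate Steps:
y(V) = 7 (y(V) = 6 + 1 = 7)
q(H) = 7/H
(q(-4)*3)*(-230) = ((7/(-4))*3)*(-230) = ((7*(-1/4))*3)*(-230) = -7/4*3*(-230) = -21/4*(-230) = 2415/2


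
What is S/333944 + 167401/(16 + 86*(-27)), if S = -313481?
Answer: -1490143335/20265128 ≈ -73.532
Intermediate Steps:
S/333944 + 167401/(16 + 86*(-27)) = -313481/333944 + 167401/(16 + 86*(-27)) = -313481*1/333944 + 167401/(16 - 2322) = -16499/17576 + 167401/(-2306) = -16499/17576 + 167401*(-1/2306) = -16499/17576 - 167401/2306 = -1490143335/20265128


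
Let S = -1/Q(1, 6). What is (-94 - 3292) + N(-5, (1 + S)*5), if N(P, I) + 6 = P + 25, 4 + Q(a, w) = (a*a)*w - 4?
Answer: -3372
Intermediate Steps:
Q(a, w) = -8 + w*a**2 (Q(a, w) = -4 + ((a*a)*w - 4) = -4 + (a**2*w - 4) = -4 + (w*a**2 - 4) = -4 + (-4 + w*a**2) = -8 + w*a**2)
S = 1/2 (S = -1/(-8 + 6*1**2) = -1/(-8 + 6*1) = -1/(-8 + 6) = -1/(-2) = -1*(-1/2) = 1/2 ≈ 0.50000)
N(P, I) = 19 + P (N(P, I) = -6 + (P + 25) = -6 + (25 + P) = 19 + P)
(-94 - 3292) + N(-5, (1 + S)*5) = (-94 - 3292) + (19 - 5) = -3386 + 14 = -3372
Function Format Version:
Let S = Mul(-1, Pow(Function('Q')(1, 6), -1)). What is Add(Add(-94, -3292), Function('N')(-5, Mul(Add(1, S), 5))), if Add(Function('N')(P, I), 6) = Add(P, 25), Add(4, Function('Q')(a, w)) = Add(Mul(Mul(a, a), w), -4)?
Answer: -3372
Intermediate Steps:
Function('Q')(a, w) = Add(-8, Mul(w, Pow(a, 2))) (Function('Q')(a, w) = Add(-4, Add(Mul(Mul(a, a), w), -4)) = Add(-4, Add(Mul(Pow(a, 2), w), -4)) = Add(-4, Add(Mul(w, Pow(a, 2)), -4)) = Add(-4, Add(-4, Mul(w, Pow(a, 2)))) = Add(-8, Mul(w, Pow(a, 2))))
S = Rational(1, 2) (S = Mul(-1, Pow(Add(-8, Mul(6, Pow(1, 2))), -1)) = Mul(-1, Pow(Add(-8, Mul(6, 1)), -1)) = Mul(-1, Pow(Add(-8, 6), -1)) = Mul(-1, Pow(-2, -1)) = Mul(-1, Rational(-1, 2)) = Rational(1, 2) ≈ 0.50000)
Function('N')(P, I) = Add(19, P) (Function('N')(P, I) = Add(-6, Add(P, 25)) = Add(-6, Add(25, P)) = Add(19, P))
Add(Add(-94, -3292), Function('N')(-5, Mul(Add(1, S), 5))) = Add(Add(-94, -3292), Add(19, -5)) = Add(-3386, 14) = -3372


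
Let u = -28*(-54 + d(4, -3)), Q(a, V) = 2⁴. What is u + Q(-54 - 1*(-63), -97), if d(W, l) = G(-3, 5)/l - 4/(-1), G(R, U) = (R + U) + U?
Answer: 4444/3 ≈ 1481.3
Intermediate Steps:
G(R, U) = R + 2*U
d(W, l) = 4 + 7/l (d(W, l) = (-3 + 2*5)/l - 4/(-1) = (-3 + 10)/l - 4*(-1) = 7/l + 4 = 4 + 7/l)
Q(a, V) = 16
u = 4396/3 (u = -28*(-54 + (4 + 7/(-3))) = -28*(-54 + (4 + 7*(-⅓))) = -28*(-54 + (4 - 7/3)) = -28*(-54 + 5/3) = -28*(-157/3) = 4396/3 ≈ 1465.3)
u + Q(-54 - 1*(-63), -97) = 4396/3 + 16 = 4444/3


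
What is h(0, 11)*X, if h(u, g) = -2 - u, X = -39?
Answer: 78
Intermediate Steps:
h(0, 11)*X = (-2 - 1*0)*(-39) = (-2 + 0)*(-39) = -2*(-39) = 78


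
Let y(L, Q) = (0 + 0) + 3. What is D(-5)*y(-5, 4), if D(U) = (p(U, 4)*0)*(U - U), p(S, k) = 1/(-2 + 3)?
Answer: 0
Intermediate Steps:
p(S, k) = 1 (p(S, k) = 1/1 = 1)
y(L, Q) = 3 (y(L, Q) = 0 + 3 = 3)
D(U) = 0 (D(U) = (1*0)*(U - U) = 0*0 = 0)
D(-5)*y(-5, 4) = 0*3 = 0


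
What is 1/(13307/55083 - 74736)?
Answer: -7869/588095683 ≈ -1.3380e-5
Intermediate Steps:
1/(13307/55083 - 74736) = 1/(13307*(1/55083) - 74736) = 1/(1901/7869 - 74736) = 1/(-588095683/7869) = -7869/588095683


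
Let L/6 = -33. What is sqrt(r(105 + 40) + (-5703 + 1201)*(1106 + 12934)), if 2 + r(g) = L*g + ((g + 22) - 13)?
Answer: I*sqrt(63236638) ≈ 7952.1*I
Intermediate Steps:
L = -198 (L = 6*(-33) = -198)
r(g) = 7 - 197*g (r(g) = -2 + (-198*g + ((g + 22) - 13)) = -2 + (-198*g + ((22 + g) - 13)) = -2 + (-198*g + (9 + g)) = -2 + (9 - 197*g) = 7 - 197*g)
sqrt(r(105 + 40) + (-5703 + 1201)*(1106 + 12934)) = sqrt((7 - 197*(105 + 40)) + (-5703 + 1201)*(1106 + 12934)) = sqrt((7 - 197*145) - 4502*14040) = sqrt((7 - 28565) - 63208080) = sqrt(-28558 - 63208080) = sqrt(-63236638) = I*sqrt(63236638)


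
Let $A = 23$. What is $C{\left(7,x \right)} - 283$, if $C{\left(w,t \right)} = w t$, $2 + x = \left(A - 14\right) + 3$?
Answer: $-213$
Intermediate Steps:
$x = 10$ ($x = -2 + \left(\left(23 - 14\right) + 3\right) = -2 + \left(9 + 3\right) = -2 + 12 = 10$)
$C{\left(w,t \right)} = t w$
$C{\left(7,x \right)} - 283 = 10 \cdot 7 - 283 = 70 - 283 = -213$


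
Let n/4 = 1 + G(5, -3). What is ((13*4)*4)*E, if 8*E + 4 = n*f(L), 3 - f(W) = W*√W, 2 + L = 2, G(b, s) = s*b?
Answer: -4472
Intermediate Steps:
G(b, s) = b*s
L = 0 (L = -2 + 2 = 0)
f(W) = 3 - W^(3/2) (f(W) = 3 - W*√W = 3 - W^(3/2))
n = -56 (n = 4*(1 + 5*(-3)) = 4*(1 - 15) = 4*(-14) = -56)
E = -43/2 (E = -½ + (-56*(3 - 0^(3/2)))/8 = -½ + (-56*(3 - 1*0))/8 = -½ + (-56*(3 + 0))/8 = -½ + (-56*3)/8 = -½ + (⅛)*(-168) = -½ - 21 = -43/2 ≈ -21.500)
((13*4)*4)*E = ((13*4)*4)*(-43/2) = (52*4)*(-43/2) = 208*(-43/2) = -4472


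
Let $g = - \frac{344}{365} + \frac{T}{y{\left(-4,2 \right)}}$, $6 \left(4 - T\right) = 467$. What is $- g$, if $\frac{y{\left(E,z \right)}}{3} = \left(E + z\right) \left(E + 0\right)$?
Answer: $\frac{211231}{52560} \approx 4.0189$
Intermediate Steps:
$y{\left(E,z \right)} = 3 E \left(E + z\right)$ ($y{\left(E,z \right)} = 3 \left(E + z\right) \left(E + 0\right) = 3 \left(E + z\right) E = 3 E \left(E + z\right)$)
$T = - \frac{443}{6}$ ($T = 4 - \frac{467}{6} = - \frac{443}{6} \approx -73.833$)
$g = - \frac{211231}{52560}$ ($g = - \frac{344}{365} - \frac{443}{6 \cdot 3 \left(-4\right) \left(-4 + 2\right)} = \left(-344\right) \frac{1}{365} - \frac{443}{6 \cdot 3 \left(-4\right) \left(-2\right)} = - \frac{344}{365} - \frac{443}{6 \cdot 24} = - \frac{344}{365} - \frac{443}{144} = - \frac{211231}{52560} \approx -4.0189$)
$- g = \left(-1\right) \left(- \frac{211231}{52560}\right) = \frac{211231}{52560}$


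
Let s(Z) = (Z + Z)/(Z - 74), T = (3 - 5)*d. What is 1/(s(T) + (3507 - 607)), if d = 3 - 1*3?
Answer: 1/2900 ≈ 0.00034483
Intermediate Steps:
d = 0 (d = 3 - 3 = 0)
T = 0 (T = (3 - 5)*0 = -2*0 = 0)
s(Z) = 2*Z/(-74 + Z) (s(Z) = (2*Z)/(-74 + Z) = 2*Z/(-74 + Z))
1/(s(T) + (3507 - 607)) = 1/(2*0/(-74 + 0) + (3507 - 607)) = 1/(2*0/(-74) + 2900) = 1/(2*0*(-1/74) + 2900) = 1/(0 + 2900) = 1/2900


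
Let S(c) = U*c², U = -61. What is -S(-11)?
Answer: 7381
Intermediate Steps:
S(c) = -61*c²
-S(-11) = -(-61)*(-11)² = -(-61)*121 = -1*(-7381) = 7381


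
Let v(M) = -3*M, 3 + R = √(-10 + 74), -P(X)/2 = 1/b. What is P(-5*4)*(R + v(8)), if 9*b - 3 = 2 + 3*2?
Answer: 342/11 ≈ 31.091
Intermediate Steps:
b = 11/9 (b = ⅓ + (2 + 3*2)/9 = ⅓ + (2 + 6)/9 = ⅓ + (⅑)*8 = ⅓ + 8/9 = 11/9 ≈ 1.2222)
P(X) = -18/11 (P(X) = -2/11/9 = -2*9/11 = -18/11)
R = 5 (R = -3 + √(-10 + 74) = -3 + √64 = -3 + 8 = 5)
P(-5*4)*(R + v(8)) = -18*(5 - 3*8)/11 = -18*(5 - 24)/11 = -18/11*(-19) = 342/11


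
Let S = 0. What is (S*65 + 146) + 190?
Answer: 336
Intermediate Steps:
(S*65 + 146) + 190 = (0*65 + 146) + 190 = (0 + 146) + 190 = 146 + 190 = 336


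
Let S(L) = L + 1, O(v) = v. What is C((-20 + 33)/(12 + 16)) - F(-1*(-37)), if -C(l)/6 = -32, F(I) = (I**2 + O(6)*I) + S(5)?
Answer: -1405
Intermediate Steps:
S(L) = 1 + L
F(I) = 6 + I**2 + 6*I (F(I) = (I**2 + 6*I) + (1 + 5) = (I**2 + 6*I) + 6 = 6 + I**2 + 6*I)
C(l) = 192 (C(l) = -6*(-32) = 192)
C((-20 + 33)/(12 + 16)) - F(-1*(-37)) = 192 - (6 + (-1*(-37))**2 + 6*(-1*(-37))) = 192 - (6 + 37**2 + 6*37) = 192 - (6 + 1369 + 222) = 192 - 1*1597 = 192 - 1597 = -1405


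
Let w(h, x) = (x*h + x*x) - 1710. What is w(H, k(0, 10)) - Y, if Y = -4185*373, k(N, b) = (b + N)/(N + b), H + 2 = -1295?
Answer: 1557999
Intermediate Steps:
H = -1297 (H = -2 - 1295 = -1297)
k(N, b) = 1 (k(N, b) = (N + b)/(N + b) = 1)
w(h, x) = -1710 + x² + h*x (w(h, x) = (h*x + x²) - 1710 = (x² + h*x) - 1710 = -1710 + x² + h*x)
Y = -1561005
w(H, k(0, 10)) - Y = (-1710 + 1² - 1297*1) - 1*(-1561005) = (-1710 + 1 - 1297) + 1561005 = -3006 + 1561005 = 1557999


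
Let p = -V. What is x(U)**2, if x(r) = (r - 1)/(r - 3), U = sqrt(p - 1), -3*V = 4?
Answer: 19/169 - 8*sqrt(3)/169 ≈ 0.030435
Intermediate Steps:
V = -4/3 (V = -1/3*4 = -4/3 ≈ -1.3333)
p = 4/3 (p = -1*(-4/3) = 4/3 ≈ 1.3333)
U = sqrt(3)/3 (U = sqrt(4/3 - 1) = sqrt(1/3) = sqrt(3)/3 ≈ 0.57735)
x(r) = (-1 + r)/(-3 + r)
x(U)**2 = ((-1 + sqrt(3)/3)/(-3 + sqrt(3)/3))**2 = (-1 + sqrt(3)/3)**2/(-3 + sqrt(3)/3)**2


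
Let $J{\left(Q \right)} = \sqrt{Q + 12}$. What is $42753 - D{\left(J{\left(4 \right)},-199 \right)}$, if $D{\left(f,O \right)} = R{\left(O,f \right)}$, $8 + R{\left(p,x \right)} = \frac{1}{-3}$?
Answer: $\frac{128284}{3} \approx 42761.0$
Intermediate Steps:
$J{\left(Q \right)} = \sqrt{12 + Q}$
$R{\left(p,x \right)} = - \frac{25}{3}$ ($R{\left(p,x \right)} = -8 + \frac{1}{-3} = -8 - \frac{1}{3} = - \frac{25}{3}$)
$D{\left(f,O \right)} = - \frac{25}{3}$
$42753 - D{\left(J{\left(4 \right)},-199 \right)} = 42753 - - \frac{25}{3} = 42753 + \frac{25}{3} = \frac{128284}{3}$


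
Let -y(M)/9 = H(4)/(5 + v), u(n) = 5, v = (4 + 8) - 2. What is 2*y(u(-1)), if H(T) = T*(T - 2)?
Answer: -48/5 ≈ -9.6000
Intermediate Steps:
H(T) = T*(-2 + T)
v = 10 (v = 12 - 2 = 10)
y(M) = -24/5 (y(M) = -9*4*(-2 + 4)/(5 + 10) = -9*4*2/15 = -72/15 = -9*8/15 = -24/5)
2*y(u(-1)) = 2*(-24/5) = -48/5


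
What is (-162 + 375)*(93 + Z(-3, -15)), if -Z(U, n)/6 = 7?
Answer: 10863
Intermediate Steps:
Z(U, n) = -42 (Z(U, n) = -6*7 = -42)
(-162 + 375)*(93 + Z(-3, -15)) = (-162 + 375)*(93 - 42) = 213*51 = 10863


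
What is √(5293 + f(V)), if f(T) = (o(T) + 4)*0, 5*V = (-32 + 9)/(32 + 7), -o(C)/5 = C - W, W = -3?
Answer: √5293 ≈ 72.753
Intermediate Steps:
o(C) = -15 - 5*C (o(C) = -5*(C - 1*(-3)) = -5*(C + 3) = -5*(3 + C) = -15 - 5*C)
V = -23/195 (V = ((-32 + 9)/(32 + 7))/5 = (-23/39)/5 = (-23*1/39)/5 = (⅕)*(-23/39) = -23/195 ≈ -0.11795)
f(T) = 0 (f(T) = ((-15 - 5*T) + 4)*0 = (-11 - 5*T)*0 = 0)
√(5293 + f(V)) = √(5293 + 0) = √5293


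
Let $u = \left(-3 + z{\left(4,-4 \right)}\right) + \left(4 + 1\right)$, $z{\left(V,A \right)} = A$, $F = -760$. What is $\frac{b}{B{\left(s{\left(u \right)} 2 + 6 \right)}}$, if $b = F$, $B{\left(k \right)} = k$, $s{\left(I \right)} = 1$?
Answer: $-95$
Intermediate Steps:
$u = -2$ ($u = \left(-3 - 4\right) + \left(4 + 1\right) = -7 + 5 = -2$)
$b = -760$
$\frac{b}{B{\left(s{\left(u \right)} 2 + 6 \right)}} = - \frac{760}{1 \cdot 2 + 6} = - \frac{760}{2 + 6} = - \frac{760}{8} = \left(-760\right) \frac{1}{8} = -95$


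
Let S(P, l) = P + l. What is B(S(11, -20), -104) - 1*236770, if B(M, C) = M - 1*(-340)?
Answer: -236439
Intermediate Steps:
B(M, C) = 340 + M (B(M, C) = M + 340 = 340 + M)
B(S(11, -20), -104) - 1*236770 = (340 + (11 - 20)) - 1*236770 = (340 - 9) - 236770 = 331 - 236770 = -236439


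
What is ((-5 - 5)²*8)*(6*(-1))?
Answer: -4800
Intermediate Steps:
((-5 - 5)²*8)*(6*(-1)) = ((-10)²*8)*(-6) = (100*8)*(-6) = 800*(-6) = -4800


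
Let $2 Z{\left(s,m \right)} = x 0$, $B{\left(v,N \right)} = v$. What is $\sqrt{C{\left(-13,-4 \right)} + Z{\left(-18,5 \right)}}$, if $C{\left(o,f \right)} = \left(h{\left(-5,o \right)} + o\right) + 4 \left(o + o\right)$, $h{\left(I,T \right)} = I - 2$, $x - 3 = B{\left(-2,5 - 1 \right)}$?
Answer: $2 i \sqrt{31} \approx 11.136 i$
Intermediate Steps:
$x = 1$ ($x = 3 - 2 = 1$)
$h{\left(I,T \right)} = -2 + I$ ($h{\left(I,T \right)} = I - 2 = -2 + I$)
$C{\left(o,f \right)} = -7 + 9 o$ ($C{\left(o,f \right)} = \left(\left(-2 - 5\right) + o\right) + 4 \left(o + o\right) = \left(-7 + o\right) + 4 \cdot 2 o = \left(-7 + o\right) + 8 o = -7 + 9 o$)
$Z{\left(s,m \right)} = 0$ ($Z{\left(s,m \right)} = \frac{1 \cdot 0}{2} = \frac{1}{2} \cdot 0 = 0$)
$\sqrt{C{\left(-13,-4 \right)} + Z{\left(-18,5 \right)}} = \sqrt{\left(-7 + 9 \left(-13\right)\right) + 0} = \sqrt{\left(-7 - 117\right) + 0} = \sqrt{-124 + 0} = \sqrt{-124} = 2 i \sqrt{31}$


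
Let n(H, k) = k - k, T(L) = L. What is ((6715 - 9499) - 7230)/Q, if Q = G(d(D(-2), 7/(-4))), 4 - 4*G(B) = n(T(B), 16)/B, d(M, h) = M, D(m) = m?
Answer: -10014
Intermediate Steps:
n(H, k) = 0
G(B) = 1 (G(B) = 1 - 0/B = 1 - ¼*0 = 1 + 0 = 1)
Q = 1
((6715 - 9499) - 7230)/Q = ((6715 - 9499) - 7230)/1 = (-2784 - 7230)*1 = -10014*1 = -10014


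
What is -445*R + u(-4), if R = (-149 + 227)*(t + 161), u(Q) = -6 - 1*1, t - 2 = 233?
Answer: -13745167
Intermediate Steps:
t = 235 (t = 2 + 233 = 235)
u(Q) = -7 (u(Q) = -6 - 1 = -7)
R = 30888 (R = (-149 + 227)*(235 + 161) = 78*396 = 30888)
-445*R + u(-4) = -445*30888 - 7 = -13745160 - 7 = -13745167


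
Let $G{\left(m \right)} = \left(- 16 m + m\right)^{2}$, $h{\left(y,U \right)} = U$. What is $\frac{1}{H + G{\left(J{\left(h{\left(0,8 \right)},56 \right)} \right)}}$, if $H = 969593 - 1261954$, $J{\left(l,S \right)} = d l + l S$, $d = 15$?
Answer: $\frac{1}{72298039} \approx 1.3832 \cdot 10^{-8}$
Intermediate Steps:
$J{\left(l,S \right)} = 15 l + S l$ ($J{\left(l,S \right)} = 15 l + l S = 15 l + S l$)
$H = -292361$ ($H = 969593 - 1261954 = -292361$)
$G{\left(m \right)} = 225 m^{2}$ ($G{\left(m \right)} = \left(- 15 m\right)^{2} = 225 m^{2}$)
$\frac{1}{H + G{\left(J{\left(h{\left(0,8 \right)},56 \right)} \right)}} = \frac{1}{-292361 + 225 \left(8 \left(15 + 56\right)\right)^{2}} = \frac{1}{-292361 + 225 \left(8 \cdot 71\right)^{2}} = \frac{1}{-292361 + 225 \cdot 568^{2}} = \frac{1}{-292361 + 225 \cdot 322624} = \frac{1}{-292361 + 72590400} = \frac{1}{72298039}$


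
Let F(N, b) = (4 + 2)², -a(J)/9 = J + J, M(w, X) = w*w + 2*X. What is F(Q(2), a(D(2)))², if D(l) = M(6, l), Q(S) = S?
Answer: 1296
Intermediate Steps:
M(w, X) = w² + 2*X
D(l) = 36 + 2*l (D(l) = 6² + 2*l = 36 + 2*l)
a(J) = -18*J (a(J) = -9*(J + J) = -18*J)
F(N, b) = 36 (F(N, b) = 6² = 36)
F(Q(2), a(D(2)))² = 36² = 1296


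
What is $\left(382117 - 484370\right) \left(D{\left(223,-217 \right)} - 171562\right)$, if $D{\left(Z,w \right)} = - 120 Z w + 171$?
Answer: $-576249746837$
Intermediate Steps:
$D{\left(Z,w \right)} = 171 - 120 Z w$ ($D{\left(Z,w \right)} = - 120 Z w + 171 = 171 - 120 Z w$)
$\left(382117 - 484370\right) \left(D{\left(223,-217 \right)} - 171562\right) = \left(382117 - 484370\right) \left(\left(171 - 26760 \left(-217\right)\right) - 171562\right) = - 102253 \left(\left(171 + 5806920\right) - 171562\right) = - 102253 \left(5807091 - 171562\right) = \left(-102253\right) 5635529 = -576249746837$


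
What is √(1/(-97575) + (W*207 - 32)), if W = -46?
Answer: I*√3638499743553/19515 ≈ 97.745*I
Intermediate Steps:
√(1/(-97575) + (W*207 - 32)) = √(1/(-97575) + (-46*207 - 32)) = √(-1/97575 + (-9522 - 32)) = √(-1/97575 - 9554) = √(-932231551/97575) = I*√3638499743553/19515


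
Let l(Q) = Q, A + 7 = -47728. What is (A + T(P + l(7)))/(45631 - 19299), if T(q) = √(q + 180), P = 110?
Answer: -47735/26332 + 3*√33/26332 ≈ -1.8122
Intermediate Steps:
A = -47735 (A = -7 - 47728 = -47735)
T(q) = √(180 + q)
(A + T(P + l(7)))/(45631 - 19299) = (-47735 + √(180 + (110 + 7)))/(45631 - 19299) = (-47735 + √(180 + 117))/26332 = (-47735 + √297)*(1/26332) = (-47735 + 3*√33)*(1/26332) = -47735/26332 + 3*√33/26332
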